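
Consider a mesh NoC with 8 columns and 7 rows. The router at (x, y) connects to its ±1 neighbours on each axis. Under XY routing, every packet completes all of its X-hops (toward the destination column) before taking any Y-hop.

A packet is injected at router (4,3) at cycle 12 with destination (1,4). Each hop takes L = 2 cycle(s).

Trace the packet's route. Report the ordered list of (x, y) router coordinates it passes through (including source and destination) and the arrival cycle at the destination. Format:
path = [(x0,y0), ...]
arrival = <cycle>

hop 0: (4,3) @ cyc 12
hop 1: (3,3) @ cyc 14  [W]
hop 2: (2,3) @ cyc 16  [W]
hop 3: (1,3) @ cyc 18  [W]
hop 4: (1,4) @ cyc 20  [N]

path = [(4,3), (3,3), (2,3), (1,3), (1,4)]
arrival = 20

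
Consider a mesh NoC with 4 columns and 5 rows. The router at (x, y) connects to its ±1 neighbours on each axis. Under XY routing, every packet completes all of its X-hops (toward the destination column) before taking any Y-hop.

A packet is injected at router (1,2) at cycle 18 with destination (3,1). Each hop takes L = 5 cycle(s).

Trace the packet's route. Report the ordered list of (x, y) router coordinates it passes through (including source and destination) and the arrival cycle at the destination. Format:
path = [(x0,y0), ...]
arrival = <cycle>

path = [(1,2), (2,2), (3,2), (3,1)]
arrival = 33

src (1,2)  cyc=18
E→(2,2)  cyc=23
E→(3,2)  cyc=28
S→(3,1)  cyc=33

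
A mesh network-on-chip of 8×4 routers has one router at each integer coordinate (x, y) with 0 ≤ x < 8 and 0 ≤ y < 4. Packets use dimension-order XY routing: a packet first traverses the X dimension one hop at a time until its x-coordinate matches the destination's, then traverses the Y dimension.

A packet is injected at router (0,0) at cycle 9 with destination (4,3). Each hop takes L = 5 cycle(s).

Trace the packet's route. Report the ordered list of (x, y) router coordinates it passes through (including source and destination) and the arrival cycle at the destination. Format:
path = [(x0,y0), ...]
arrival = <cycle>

path = [(0,0), (1,0), (2,0), (3,0), (4,0), (4,1), (4,2), (4,3)]
arrival = 44

hop 0: (0,0) @ cyc 9
hop 1: (1,0) @ cyc 14  [E]
hop 2: (2,0) @ cyc 19  [E]
hop 3: (3,0) @ cyc 24  [E]
hop 4: (4,0) @ cyc 29  [E]
hop 5: (4,1) @ cyc 34  [N]
hop 6: (4,2) @ cyc 39  [N]
hop 7: (4,3) @ cyc 44  [N]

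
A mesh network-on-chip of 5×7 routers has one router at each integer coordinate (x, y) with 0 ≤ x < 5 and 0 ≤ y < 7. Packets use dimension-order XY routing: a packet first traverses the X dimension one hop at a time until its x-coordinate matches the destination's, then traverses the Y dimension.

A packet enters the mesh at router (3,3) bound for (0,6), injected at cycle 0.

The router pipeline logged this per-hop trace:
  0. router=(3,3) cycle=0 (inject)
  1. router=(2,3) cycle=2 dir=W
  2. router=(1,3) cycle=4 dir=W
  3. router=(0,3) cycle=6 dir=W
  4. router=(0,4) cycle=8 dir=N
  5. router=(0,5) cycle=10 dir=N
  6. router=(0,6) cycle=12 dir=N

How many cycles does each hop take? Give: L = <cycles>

cyc[1] − cyc[0] = 2 − 0 = 2.
That increment is L by definition: L = 2.

L = 2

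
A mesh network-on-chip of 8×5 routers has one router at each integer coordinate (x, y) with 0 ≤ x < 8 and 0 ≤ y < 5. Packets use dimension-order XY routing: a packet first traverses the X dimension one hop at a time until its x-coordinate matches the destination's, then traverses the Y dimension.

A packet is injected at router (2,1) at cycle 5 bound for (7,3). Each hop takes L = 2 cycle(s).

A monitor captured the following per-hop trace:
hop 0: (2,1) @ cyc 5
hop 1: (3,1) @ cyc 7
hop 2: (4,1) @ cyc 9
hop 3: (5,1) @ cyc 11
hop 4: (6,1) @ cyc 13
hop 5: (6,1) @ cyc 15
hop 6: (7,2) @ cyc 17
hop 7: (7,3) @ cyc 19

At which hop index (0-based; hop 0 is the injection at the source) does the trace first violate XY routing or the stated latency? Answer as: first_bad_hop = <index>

hop 1: step (+1,+0), +2 cyc — ok
hop 2: step (+1,+0), +2 cyc — ok
hop 3: step (+1,+0), +2 cyc — ok
hop 4: step (+1,+0), +2 cyc — ok
hop 5: step (+0,+0), +2 cyc — BAD: non-unit step

first_bad_hop = 5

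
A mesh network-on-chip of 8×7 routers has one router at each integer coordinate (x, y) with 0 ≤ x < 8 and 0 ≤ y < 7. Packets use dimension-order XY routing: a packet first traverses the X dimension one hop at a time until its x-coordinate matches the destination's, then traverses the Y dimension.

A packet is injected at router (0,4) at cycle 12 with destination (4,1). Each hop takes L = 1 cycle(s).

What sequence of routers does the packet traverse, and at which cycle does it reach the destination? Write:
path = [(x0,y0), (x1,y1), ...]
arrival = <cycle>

path = [(0,4), (1,4), (2,4), (3,4), (4,4), (4,3), (4,2), (4,1)]
arrival = 19

src (0,4)  cyc=12
E→(1,4)  cyc=13
E→(2,4)  cyc=14
E→(3,4)  cyc=15
E→(4,4)  cyc=16
S→(4,3)  cyc=17
S→(4,2)  cyc=18
S→(4,1)  cyc=19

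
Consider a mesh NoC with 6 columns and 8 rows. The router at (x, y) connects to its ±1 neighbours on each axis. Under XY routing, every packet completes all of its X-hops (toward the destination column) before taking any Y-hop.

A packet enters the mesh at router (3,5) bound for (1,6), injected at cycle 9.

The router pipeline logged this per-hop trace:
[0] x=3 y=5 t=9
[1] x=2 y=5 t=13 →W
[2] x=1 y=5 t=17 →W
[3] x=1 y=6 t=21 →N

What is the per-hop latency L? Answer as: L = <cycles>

Between hops 0 and 1 the cycle counter advances 13 − 9 = 4.
That increment is L by definition: L = 4.

L = 4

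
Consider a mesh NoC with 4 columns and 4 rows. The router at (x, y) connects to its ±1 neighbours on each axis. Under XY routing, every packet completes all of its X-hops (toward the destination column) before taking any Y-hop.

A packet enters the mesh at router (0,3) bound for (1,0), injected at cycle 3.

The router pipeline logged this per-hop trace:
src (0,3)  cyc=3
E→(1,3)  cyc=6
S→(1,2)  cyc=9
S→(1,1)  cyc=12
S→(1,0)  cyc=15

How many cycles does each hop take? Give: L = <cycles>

L = 3

From hop 0 (3) to hop 1 (6): +3 cycles.
Per-hop latency L = Δcyc = 3.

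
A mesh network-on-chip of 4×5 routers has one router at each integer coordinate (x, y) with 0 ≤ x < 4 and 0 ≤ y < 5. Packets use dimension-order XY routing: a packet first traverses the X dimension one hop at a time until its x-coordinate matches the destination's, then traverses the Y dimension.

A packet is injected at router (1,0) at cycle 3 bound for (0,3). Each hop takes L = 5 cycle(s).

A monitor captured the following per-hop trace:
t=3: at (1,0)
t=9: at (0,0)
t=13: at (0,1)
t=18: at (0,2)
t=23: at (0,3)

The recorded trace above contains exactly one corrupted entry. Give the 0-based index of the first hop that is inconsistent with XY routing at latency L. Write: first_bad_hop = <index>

check 1→ d=(-1,0) cyc+6: BAD: Δcyc=6≠L

first_bad_hop = 1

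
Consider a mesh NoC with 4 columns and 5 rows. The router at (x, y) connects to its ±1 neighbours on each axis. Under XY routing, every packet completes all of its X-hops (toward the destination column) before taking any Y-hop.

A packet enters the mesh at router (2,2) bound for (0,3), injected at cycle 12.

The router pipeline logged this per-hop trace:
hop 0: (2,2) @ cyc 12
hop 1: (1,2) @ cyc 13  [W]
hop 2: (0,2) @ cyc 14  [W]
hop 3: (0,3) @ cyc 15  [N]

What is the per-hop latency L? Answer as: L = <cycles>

L = 1

Between hops 0 and 1 the cycle counter advances 13 − 12 = 1.
That increment is L by definition: L = 1.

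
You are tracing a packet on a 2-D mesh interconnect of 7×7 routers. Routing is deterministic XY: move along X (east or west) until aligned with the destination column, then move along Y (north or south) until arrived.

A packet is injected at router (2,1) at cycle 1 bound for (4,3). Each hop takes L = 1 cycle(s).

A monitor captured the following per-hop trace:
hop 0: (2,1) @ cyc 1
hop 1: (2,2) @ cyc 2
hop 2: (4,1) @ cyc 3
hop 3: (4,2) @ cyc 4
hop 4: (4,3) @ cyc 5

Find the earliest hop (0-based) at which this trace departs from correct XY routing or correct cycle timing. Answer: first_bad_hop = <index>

[1] (+0,+1) / 1c ⇒ BAD: Y-move but x=2≠4

first_bad_hop = 1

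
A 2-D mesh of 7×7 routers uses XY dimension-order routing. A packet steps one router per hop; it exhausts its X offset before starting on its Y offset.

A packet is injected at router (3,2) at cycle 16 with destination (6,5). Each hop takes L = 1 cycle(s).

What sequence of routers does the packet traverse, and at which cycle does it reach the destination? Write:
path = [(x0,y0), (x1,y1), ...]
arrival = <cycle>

[0] x=3 y=2 t=16
[1] x=4 y=2 t=17 →E
[2] x=5 y=2 t=18 →E
[3] x=6 y=2 t=19 →E
[4] x=6 y=3 t=20 →N
[5] x=6 y=4 t=21 →N
[6] x=6 y=5 t=22 →N

path = [(3,2), (4,2), (5,2), (6,2), (6,3), (6,4), (6,5)]
arrival = 22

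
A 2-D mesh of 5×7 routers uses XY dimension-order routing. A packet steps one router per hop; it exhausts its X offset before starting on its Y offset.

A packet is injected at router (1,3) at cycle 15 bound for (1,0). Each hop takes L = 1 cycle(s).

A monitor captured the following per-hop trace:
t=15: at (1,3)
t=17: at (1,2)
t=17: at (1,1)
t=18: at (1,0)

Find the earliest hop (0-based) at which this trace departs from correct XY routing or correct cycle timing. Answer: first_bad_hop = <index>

first_bad_hop = 1

check 1→ d=(0,-1) cyc+2: BAD: Δcyc=2≠L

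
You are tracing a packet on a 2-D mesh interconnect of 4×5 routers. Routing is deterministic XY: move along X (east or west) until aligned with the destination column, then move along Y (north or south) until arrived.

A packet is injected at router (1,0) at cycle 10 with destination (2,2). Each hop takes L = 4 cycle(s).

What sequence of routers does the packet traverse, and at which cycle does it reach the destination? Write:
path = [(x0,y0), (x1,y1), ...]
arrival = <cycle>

hop 0: (1,0) @ cyc 10
hop 1: (2,0) @ cyc 14  [E]
hop 2: (2,1) @ cyc 18  [N]
hop 3: (2,2) @ cyc 22  [N]

path = [(1,0), (2,0), (2,1), (2,2)]
arrival = 22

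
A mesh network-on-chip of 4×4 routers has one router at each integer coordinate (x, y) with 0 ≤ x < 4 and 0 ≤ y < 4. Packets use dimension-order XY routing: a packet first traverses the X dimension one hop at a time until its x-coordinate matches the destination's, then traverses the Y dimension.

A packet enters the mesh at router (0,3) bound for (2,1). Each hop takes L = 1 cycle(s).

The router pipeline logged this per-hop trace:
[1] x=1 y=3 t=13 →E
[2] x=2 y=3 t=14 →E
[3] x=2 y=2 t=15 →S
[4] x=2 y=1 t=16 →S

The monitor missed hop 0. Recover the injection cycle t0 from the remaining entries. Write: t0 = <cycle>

t0 = 12

At hop 1 the cycle is 13; in general cyc_k = t0 + kL.
Therefore t0 = 13 − L = 12.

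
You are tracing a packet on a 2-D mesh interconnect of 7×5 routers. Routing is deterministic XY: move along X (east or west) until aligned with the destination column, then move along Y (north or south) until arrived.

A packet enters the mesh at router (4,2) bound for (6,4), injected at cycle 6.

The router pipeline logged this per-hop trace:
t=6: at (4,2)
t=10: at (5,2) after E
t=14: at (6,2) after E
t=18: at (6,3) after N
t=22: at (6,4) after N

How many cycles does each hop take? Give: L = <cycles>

Between hops 0 and 1 the cycle counter advances 10 − 6 = 4.
Per-hop latency L = Δcyc = 4.

L = 4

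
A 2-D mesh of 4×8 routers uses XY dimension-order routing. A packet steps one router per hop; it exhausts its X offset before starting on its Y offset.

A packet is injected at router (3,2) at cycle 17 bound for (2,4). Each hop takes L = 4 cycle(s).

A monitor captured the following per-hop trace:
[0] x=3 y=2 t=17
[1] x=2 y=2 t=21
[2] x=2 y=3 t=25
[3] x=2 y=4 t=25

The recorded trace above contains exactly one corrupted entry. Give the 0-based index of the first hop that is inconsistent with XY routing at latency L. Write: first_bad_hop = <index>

first_bad_hop = 3

check 1→ d=(-1,0) cyc+4: ok
check 2→ d=(0,1) cyc+4: ok
check 3→ d=(0,1) cyc+0: BAD: Δcyc=0≠L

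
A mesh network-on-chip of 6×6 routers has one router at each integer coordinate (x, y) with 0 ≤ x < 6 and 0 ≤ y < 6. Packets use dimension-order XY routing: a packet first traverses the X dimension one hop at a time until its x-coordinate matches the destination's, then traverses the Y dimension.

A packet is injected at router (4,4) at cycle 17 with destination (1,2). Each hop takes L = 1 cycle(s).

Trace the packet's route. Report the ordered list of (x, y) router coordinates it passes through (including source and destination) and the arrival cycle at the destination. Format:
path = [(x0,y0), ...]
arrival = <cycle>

hop 0: (4,4) @ cyc 17
hop 1: (3,4) @ cyc 18  [W]
hop 2: (2,4) @ cyc 19  [W]
hop 3: (1,4) @ cyc 20  [W]
hop 4: (1,3) @ cyc 21  [S]
hop 5: (1,2) @ cyc 22  [S]

path = [(4,4), (3,4), (2,4), (1,4), (1,3), (1,2)]
arrival = 22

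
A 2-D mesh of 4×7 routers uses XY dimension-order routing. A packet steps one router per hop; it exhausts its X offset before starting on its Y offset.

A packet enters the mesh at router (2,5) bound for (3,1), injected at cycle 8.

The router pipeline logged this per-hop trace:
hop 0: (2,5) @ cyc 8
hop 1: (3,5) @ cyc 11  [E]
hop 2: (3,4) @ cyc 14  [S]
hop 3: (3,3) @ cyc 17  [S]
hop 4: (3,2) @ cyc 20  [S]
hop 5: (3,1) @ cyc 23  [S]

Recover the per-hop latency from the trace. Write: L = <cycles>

L = 3

cyc[1] − cyc[0] = 11 − 8 = 3.
Per-hop latency L = Δcyc = 3.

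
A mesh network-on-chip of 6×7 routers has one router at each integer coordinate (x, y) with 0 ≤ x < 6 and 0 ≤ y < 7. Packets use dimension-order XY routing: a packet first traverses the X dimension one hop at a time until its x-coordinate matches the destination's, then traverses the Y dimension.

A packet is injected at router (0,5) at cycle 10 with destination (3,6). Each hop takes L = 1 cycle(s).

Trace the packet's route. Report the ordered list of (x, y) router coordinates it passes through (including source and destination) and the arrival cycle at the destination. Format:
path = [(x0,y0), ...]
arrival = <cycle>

#0 — 0,5 | c10
#1 — 1,5 | c11 | E
#2 — 2,5 | c12 | E
#3 — 3,5 | c13 | E
#4 — 3,6 | c14 | N

path = [(0,5), (1,5), (2,5), (3,5), (3,6)]
arrival = 14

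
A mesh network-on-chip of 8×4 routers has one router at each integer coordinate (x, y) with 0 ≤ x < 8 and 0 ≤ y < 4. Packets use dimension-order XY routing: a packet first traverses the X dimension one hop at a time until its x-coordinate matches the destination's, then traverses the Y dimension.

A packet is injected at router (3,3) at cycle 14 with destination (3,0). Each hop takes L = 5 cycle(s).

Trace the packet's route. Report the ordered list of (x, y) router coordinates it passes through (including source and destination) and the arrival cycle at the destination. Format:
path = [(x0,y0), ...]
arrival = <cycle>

#0 — 3,3 | c14
#1 — 3,2 | c19 | S
#2 — 3,1 | c24 | S
#3 — 3,0 | c29 | S

path = [(3,3), (3,2), (3,1), (3,0)]
arrival = 29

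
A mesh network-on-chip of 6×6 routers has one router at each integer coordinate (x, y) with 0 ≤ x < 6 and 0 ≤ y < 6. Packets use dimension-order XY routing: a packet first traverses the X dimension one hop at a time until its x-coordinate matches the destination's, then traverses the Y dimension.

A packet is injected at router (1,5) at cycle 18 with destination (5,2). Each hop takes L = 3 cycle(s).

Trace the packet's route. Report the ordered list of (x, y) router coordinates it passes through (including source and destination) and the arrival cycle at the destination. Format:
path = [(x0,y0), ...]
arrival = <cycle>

path = [(1,5), (2,5), (3,5), (4,5), (5,5), (5,4), (5,3), (5,2)]
arrival = 39

t=18: at (1,5)
t=21: at (2,5) after E
t=24: at (3,5) after E
t=27: at (4,5) after E
t=30: at (5,5) after E
t=33: at (5,4) after S
t=36: at (5,3) after S
t=39: at (5,2) after S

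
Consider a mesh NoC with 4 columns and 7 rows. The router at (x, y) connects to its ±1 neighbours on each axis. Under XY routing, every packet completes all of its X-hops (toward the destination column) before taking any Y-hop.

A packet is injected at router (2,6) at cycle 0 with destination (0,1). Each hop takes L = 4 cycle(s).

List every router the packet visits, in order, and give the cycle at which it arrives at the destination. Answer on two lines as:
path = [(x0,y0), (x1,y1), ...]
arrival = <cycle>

#0 — 2,6 | c0
#1 — 1,6 | c4 | W
#2 — 0,6 | c8 | W
#3 — 0,5 | c12 | S
#4 — 0,4 | c16 | S
#5 — 0,3 | c20 | S
#6 — 0,2 | c24 | S
#7 — 0,1 | c28 | S

path = [(2,6), (1,6), (0,6), (0,5), (0,4), (0,3), (0,2), (0,1)]
arrival = 28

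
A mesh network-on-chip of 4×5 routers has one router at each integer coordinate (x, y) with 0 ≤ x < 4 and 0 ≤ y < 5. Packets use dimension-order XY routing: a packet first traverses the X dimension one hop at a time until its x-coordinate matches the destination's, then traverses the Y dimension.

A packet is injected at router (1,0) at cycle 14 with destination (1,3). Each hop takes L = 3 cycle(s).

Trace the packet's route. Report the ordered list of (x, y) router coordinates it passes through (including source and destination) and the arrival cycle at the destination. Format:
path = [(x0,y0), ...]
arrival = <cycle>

hop 0: (1,0) @ cyc 14
hop 1: (1,1) @ cyc 17  [N]
hop 2: (1,2) @ cyc 20  [N]
hop 3: (1,3) @ cyc 23  [N]

path = [(1,0), (1,1), (1,2), (1,3)]
arrival = 23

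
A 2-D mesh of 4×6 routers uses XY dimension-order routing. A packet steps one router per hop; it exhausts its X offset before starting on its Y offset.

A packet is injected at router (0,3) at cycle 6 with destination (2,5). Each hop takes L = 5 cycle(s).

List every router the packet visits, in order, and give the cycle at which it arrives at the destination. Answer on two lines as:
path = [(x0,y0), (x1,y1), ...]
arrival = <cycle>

#0 — 0,3 | c6
#1 — 1,3 | c11 | E
#2 — 2,3 | c16 | E
#3 — 2,4 | c21 | N
#4 — 2,5 | c26 | N

path = [(0,3), (1,3), (2,3), (2,4), (2,5)]
arrival = 26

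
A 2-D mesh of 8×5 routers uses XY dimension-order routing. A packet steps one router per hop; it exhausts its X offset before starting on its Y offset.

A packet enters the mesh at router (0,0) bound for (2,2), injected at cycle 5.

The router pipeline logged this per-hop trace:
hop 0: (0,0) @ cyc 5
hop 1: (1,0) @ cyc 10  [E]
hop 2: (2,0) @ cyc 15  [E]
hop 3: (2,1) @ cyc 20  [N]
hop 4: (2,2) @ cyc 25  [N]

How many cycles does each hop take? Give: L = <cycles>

L = 5

Δcyc across hop 0→1: 10 − 5 = 5.
Per-hop latency L = Δcyc = 5.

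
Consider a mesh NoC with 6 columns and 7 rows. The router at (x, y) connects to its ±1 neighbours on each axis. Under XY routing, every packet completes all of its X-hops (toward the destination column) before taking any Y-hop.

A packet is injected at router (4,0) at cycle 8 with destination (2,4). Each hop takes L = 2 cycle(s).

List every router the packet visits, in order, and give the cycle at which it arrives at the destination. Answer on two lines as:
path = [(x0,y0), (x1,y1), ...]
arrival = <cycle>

path = [(4,0), (3,0), (2,0), (2,1), (2,2), (2,3), (2,4)]
arrival = 20

[0] x=4 y=0 t=8
[1] x=3 y=0 t=10 →W
[2] x=2 y=0 t=12 →W
[3] x=2 y=1 t=14 →N
[4] x=2 y=2 t=16 →N
[5] x=2 y=3 t=18 →N
[6] x=2 y=4 t=20 →N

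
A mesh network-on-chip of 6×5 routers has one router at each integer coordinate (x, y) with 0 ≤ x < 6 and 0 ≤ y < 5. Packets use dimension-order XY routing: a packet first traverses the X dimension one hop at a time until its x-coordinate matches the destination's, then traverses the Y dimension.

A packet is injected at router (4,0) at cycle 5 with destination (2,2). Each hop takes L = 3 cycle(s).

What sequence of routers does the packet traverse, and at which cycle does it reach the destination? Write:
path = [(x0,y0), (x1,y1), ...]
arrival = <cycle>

path = [(4,0), (3,0), (2,0), (2,1), (2,2)]
arrival = 17

[0] x=4 y=0 t=5
[1] x=3 y=0 t=8 →W
[2] x=2 y=0 t=11 →W
[3] x=2 y=1 t=14 →N
[4] x=2 y=2 t=17 →N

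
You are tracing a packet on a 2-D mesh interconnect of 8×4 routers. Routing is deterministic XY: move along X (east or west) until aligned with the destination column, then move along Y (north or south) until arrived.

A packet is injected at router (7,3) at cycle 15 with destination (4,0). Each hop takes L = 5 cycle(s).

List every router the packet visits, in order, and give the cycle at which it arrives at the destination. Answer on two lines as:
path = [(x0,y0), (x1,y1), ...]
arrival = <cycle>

#0 — 7,3 | c15
#1 — 6,3 | c20 | W
#2 — 5,3 | c25 | W
#3 — 4,3 | c30 | W
#4 — 4,2 | c35 | S
#5 — 4,1 | c40 | S
#6 — 4,0 | c45 | S

path = [(7,3), (6,3), (5,3), (4,3), (4,2), (4,1), (4,0)]
arrival = 45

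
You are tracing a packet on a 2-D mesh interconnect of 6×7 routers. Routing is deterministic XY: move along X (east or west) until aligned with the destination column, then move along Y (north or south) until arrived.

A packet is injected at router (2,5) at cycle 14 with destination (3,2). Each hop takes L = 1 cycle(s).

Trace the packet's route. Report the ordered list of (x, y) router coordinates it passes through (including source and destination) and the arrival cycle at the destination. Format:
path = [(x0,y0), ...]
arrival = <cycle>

t=14: at (2,5)
t=15: at (3,5) after E
t=16: at (3,4) after S
t=17: at (3,3) after S
t=18: at (3,2) after S

path = [(2,5), (3,5), (3,4), (3,3), (3,2)]
arrival = 18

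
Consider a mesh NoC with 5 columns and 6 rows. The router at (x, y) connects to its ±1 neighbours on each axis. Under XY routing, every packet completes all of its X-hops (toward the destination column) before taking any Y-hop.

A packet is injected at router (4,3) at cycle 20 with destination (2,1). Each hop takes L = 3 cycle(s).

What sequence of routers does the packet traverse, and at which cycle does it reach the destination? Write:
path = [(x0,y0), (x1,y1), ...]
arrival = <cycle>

path = [(4,3), (3,3), (2,3), (2,2), (2,1)]
arrival = 32

#0 — 4,3 | c20
#1 — 3,3 | c23 | W
#2 — 2,3 | c26 | W
#3 — 2,2 | c29 | S
#4 — 2,1 | c32 | S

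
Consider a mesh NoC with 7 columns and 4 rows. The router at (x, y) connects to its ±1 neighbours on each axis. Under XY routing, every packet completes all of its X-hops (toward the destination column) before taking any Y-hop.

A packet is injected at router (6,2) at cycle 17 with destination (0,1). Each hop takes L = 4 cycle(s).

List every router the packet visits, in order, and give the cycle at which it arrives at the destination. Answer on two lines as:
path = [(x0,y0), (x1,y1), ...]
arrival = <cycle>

hop 0: (6,2) @ cyc 17
hop 1: (5,2) @ cyc 21  [W]
hop 2: (4,2) @ cyc 25  [W]
hop 3: (3,2) @ cyc 29  [W]
hop 4: (2,2) @ cyc 33  [W]
hop 5: (1,2) @ cyc 37  [W]
hop 6: (0,2) @ cyc 41  [W]
hop 7: (0,1) @ cyc 45  [S]

path = [(6,2), (5,2), (4,2), (3,2), (2,2), (1,2), (0,2), (0,1)]
arrival = 45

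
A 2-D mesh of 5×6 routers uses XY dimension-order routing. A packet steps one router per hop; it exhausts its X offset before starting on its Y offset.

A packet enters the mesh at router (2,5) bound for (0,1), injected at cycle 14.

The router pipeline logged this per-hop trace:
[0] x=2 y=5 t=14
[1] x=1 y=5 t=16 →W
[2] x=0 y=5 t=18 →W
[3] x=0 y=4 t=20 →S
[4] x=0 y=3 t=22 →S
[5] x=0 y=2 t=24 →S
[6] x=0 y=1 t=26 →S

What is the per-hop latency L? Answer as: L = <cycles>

Δcyc across hop 0→1: 16 − 14 = 2.
That increment is L by definition: L = 2.

L = 2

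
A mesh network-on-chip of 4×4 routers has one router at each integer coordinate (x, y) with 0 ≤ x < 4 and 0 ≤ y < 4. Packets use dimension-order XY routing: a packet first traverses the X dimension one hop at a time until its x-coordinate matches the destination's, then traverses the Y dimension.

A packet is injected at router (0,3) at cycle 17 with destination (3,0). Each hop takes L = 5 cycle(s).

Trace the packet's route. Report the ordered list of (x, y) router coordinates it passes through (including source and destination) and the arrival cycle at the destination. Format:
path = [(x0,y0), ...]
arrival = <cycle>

path = [(0,3), (1,3), (2,3), (3,3), (3,2), (3,1), (3,0)]
arrival = 47

hop 0: (0,3) @ cyc 17
hop 1: (1,3) @ cyc 22  [E]
hop 2: (2,3) @ cyc 27  [E]
hop 3: (3,3) @ cyc 32  [E]
hop 4: (3,2) @ cyc 37  [S]
hop 5: (3,1) @ cyc 42  [S]
hop 6: (3,0) @ cyc 47  [S]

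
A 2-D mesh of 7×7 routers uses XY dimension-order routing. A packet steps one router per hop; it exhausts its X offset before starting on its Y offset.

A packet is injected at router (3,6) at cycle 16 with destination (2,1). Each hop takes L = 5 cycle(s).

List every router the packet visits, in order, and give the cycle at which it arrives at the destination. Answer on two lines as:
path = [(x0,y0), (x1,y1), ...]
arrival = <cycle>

t=16: at (3,6)
t=21: at (2,6) after W
t=26: at (2,5) after S
t=31: at (2,4) after S
t=36: at (2,3) after S
t=41: at (2,2) after S
t=46: at (2,1) after S

path = [(3,6), (2,6), (2,5), (2,4), (2,3), (2,2), (2,1)]
arrival = 46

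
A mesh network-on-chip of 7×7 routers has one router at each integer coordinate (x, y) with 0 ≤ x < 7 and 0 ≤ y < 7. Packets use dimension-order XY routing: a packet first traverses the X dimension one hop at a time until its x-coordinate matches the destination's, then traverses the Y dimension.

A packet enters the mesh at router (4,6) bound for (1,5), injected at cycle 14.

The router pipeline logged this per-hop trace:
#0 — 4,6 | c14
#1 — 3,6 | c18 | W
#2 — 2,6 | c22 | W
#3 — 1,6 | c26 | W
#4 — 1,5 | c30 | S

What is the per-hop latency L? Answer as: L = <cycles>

L = 4

From hop 0 (14) to hop 1 (18): +4 cycles.
Per-hop latency L = Δcyc = 4.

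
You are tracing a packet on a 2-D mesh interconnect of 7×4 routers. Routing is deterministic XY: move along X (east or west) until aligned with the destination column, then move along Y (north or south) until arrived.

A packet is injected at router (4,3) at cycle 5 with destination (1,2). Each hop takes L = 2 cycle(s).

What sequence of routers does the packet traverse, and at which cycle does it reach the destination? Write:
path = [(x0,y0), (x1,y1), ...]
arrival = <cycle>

src (4,3)  cyc=5
W→(3,3)  cyc=7
W→(2,3)  cyc=9
W→(1,3)  cyc=11
S→(1,2)  cyc=13

path = [(4,3), (3,3), (2,3), (1,3), (1,2)]
arrival = 13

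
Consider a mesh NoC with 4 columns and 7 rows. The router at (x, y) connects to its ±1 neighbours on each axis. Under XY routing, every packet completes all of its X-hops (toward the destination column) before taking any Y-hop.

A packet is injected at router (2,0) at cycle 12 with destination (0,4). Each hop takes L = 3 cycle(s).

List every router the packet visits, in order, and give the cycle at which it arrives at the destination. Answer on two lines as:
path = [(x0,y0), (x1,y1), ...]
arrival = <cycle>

hop 0: (2,0) @ cyc 12
hop 1: (1,0) @ cyc 15  [W]
hop 2: (0,0) @ cyc 18  [W]
hop 3: (0,1) @ cyc 21  [N]
hop 4: (0,2) @ cyc 24  [N]
hop 5: (0,3) @ cyc 27  [N]
hop 6: (0,4) @ cyc 30  [N]

path = [(2,0), (1,0), (0,0), (0,1), (0,2), (0,3), (0,4)]
arrival = 30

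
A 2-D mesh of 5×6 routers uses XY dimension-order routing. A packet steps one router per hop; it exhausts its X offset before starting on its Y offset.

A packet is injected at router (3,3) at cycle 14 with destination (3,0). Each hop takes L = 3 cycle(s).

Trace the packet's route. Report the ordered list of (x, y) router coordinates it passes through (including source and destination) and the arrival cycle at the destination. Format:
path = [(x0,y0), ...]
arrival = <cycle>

path = [(3,3), (3,2), (3,1), (3,0)]
arrival = 23

[0] x=3 y=3 t=14
[1] x=3 y=2 t=17 →S
[2] x=3 y=1 t=20 →S
[3] x=3 y=0 t=23 →S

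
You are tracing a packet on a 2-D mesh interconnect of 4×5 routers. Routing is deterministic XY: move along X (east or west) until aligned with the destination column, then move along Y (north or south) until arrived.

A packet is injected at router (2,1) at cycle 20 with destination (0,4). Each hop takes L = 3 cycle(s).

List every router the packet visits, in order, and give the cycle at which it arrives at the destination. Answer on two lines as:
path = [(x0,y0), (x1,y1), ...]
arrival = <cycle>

#0 — 2,1 | c20
#1 — 1,1 | c23 | W
#2 — 0,1 | c26 | W
#3 — 0,2 | c29 | N
#4 — 0,3 | c32 | N
#5 — 0,4 | c35 | N

path = [(2,1), (1,1), (0,1), (0,2), (0,3), (0,4)]
arrival = 35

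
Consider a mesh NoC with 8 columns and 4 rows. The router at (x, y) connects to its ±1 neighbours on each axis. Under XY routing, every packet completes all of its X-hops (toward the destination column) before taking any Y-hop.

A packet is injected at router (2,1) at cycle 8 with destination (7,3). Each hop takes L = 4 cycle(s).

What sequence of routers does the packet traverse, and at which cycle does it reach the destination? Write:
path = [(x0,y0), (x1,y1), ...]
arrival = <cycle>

path = [(2,1), (3,1), (4,1), (5,1), (6,1), (7,1), (7,2), (7,3)]
arrival = 36

[0] x=2 y=1 t=8
[1] x=3 y=1 t=12 →E
[2] x=4 y=1 t=16 →E
[3] x=5 y=1 t=20 →E
[4] x=6 y=1 t=24 →E
[5] x=7 y=1 t=28 →E
[6] x=7 y=2 t=32 →N
[7] x=7 y=3 t=36 →N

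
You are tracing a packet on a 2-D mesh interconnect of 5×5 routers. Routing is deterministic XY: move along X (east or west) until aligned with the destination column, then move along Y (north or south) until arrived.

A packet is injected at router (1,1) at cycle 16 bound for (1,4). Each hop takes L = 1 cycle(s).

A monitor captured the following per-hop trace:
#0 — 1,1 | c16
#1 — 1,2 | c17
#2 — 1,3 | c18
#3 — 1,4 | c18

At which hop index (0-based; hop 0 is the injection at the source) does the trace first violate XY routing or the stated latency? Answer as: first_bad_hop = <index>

first_bad_hop = 3

  1: Δx=+0 Δy=+1 Δt=1 [ok]
  2: Δx=+0 Δy=+1 Δt=1 [ok]
  3: Δx=+0 Δy=+1 Δt=0 [BAD: Δcyc=0≠L]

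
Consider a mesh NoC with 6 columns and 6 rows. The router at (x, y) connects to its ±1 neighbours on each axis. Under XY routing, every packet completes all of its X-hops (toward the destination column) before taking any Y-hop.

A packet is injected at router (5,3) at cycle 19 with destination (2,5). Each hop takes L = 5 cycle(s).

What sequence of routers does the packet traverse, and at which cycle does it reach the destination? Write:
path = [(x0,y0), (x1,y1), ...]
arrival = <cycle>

path = [(5,3), (4,3), (3,3), (2,3), (2,4), (2,5)]
arrival = 44

  0. router=(5,3) cycle=19 (inject)
  1. router=(4,3) cycle=24 dir=W
  2. router=(3,3) cycle=29 dir=W
  3. router=(2,3) cycle=34 dir=W
  4. router=(2,4) cycle=39 dir=N
  5. router=(2,5) cycle=44 dir=N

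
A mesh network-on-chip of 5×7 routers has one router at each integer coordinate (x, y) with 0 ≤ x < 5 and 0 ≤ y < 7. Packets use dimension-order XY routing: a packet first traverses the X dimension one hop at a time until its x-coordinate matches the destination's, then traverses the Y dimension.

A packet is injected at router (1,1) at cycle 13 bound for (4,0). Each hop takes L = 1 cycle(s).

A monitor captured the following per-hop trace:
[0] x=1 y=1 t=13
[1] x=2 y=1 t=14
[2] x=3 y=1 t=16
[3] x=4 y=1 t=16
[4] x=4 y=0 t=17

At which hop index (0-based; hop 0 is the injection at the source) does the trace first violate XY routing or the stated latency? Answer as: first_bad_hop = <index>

[1] (+1,+0) / 1c ⇒ ok
[2] (+1,+0) / 2c ⇒ BAD: Δcyc=2≠L

first_bad_hop = 2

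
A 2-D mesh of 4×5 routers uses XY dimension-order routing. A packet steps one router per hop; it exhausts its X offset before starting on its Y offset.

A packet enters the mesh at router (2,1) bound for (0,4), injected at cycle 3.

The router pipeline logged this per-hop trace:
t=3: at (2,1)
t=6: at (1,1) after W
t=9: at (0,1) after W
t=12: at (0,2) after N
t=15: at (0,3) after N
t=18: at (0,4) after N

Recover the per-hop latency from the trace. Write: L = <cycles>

L = 3

Δcyc across hop 0→1: 6 − 3 = 3.
Each hop adds L, hence L = 3.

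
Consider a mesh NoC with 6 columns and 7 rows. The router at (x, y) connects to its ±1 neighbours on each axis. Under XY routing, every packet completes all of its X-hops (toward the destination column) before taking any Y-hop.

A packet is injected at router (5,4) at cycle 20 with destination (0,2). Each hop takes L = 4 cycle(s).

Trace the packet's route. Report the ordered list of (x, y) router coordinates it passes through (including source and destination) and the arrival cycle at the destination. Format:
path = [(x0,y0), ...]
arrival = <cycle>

  0. router=(5,4) cycle=20 (inject)
  1. router=(4,4) cycle=24 dir=W
  2. router=(3,4) cycle=28 dir=W
  3. router=(2,4) cycle=32 dir=W
  4. router=(1,4) cycle=36 dir=W
  5. router=(0,4) cycle=40 dir=W
  6. router=(0,3) cycle=44 dir=S
  7. router=(0,2) cycle=48 dir=S

path = [(5,4), (4,4), (3,4), (2,4), (1,4), (0,4), (0,3), (0,2)]
arrival = 48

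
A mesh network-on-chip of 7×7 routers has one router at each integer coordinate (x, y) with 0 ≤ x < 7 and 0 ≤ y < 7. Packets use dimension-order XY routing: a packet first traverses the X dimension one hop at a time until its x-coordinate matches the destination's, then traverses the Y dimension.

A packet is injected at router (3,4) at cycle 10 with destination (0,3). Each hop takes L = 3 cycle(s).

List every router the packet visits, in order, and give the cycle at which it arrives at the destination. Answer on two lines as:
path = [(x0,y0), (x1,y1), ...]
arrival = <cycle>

path = [(3,4), (2,4), (1,4), (0,4), (0,3)]
arrival = 22

  0. router=(3,4) cycle=10 (inject)
  1. router=(2,4) cycle=13 dir=W
  2. router=(1,4) cycle=16 dir=W
  3. router=(0,4) cycle=19 dir=W
  4. router=(0,3) cycle=22 dir=S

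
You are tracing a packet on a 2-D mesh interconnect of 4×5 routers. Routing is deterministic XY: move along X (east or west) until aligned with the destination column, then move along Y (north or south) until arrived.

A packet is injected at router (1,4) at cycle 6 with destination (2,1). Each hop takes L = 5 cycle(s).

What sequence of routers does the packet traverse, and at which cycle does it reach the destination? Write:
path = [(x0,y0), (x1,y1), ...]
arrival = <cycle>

[0] x=1 y=4 t=6
[1] x=2 y=4 t=11 →E
[2] x=2 y=3 t=16 →S
[3] x=2 y=2 t=21 →S
[4] x=2 y=1 t=26 →S

path = [(1,4), (2,4), (2,3), (2,2), (2,1)]
arrival = 26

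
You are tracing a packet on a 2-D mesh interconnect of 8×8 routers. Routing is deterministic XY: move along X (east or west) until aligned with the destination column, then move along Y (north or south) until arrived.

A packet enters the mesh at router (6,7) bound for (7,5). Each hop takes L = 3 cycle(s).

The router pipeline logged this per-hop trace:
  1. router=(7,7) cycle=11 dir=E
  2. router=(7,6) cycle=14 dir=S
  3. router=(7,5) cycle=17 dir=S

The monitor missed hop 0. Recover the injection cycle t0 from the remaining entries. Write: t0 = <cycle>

t0 = 8

At hop 1 the cycle is 11; in general cyc_k = t0 + kL.
Therefore t0 = 11 − L = 8.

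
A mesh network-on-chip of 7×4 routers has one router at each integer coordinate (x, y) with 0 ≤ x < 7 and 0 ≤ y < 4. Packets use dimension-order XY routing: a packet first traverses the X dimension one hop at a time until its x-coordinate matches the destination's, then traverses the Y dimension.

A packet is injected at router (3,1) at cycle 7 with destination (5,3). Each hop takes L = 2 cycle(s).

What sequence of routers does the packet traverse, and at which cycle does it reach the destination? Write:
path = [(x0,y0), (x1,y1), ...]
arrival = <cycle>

hop 0: (3,1) @ cyc 7
hop 1: (4,1) @ cyc 9  [E]
hop 2: (5,1) @ cyc 11  [E]
hop 3: (5,2) @ cyc 13  [N]
hop 4: (5,3) @ cyc 15  [N]

path = [(3,1), (4,1), (5,1), (5,2), (5,3)]
arrival = 15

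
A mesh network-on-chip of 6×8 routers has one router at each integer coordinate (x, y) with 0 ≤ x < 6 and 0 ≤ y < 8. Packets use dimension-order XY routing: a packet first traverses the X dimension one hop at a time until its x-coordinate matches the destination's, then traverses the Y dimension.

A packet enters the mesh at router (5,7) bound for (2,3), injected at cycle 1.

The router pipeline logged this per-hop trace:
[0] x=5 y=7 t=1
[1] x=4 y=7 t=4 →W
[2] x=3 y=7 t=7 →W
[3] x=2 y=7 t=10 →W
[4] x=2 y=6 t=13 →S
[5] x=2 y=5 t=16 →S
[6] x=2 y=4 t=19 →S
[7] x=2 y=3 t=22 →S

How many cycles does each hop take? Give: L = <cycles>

Between hops 0 and 1 the cycle counter advances 4 − 1 = 3.
Per-hop latency L = Δcyc = 3.

L = 3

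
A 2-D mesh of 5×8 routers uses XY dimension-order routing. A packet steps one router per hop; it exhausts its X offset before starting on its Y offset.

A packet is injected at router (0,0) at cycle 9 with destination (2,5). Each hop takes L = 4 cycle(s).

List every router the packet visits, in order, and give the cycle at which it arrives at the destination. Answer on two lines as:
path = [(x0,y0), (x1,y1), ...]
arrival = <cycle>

hop 0: (0,0) @ cyc 9
hop 1: (1,0) @ cyc 13  [E]
hop 2: (2,0) @ cyc 17  [E]
hop 3: (2,1) @ cyc 21  [N]
hop 4: (2,2) @ cyc 25  [N]
hop 5: (2,3) @ cyc 29  [N]
hop 6: (2,4) @ cyc 33  [N]
hop 7: (2,5) @ cyc 37  [N]

path = [(0,0), (1,0), (2,0), (2,1), (2,2), (2,3), (2,4), (2,5)]
arrival = 37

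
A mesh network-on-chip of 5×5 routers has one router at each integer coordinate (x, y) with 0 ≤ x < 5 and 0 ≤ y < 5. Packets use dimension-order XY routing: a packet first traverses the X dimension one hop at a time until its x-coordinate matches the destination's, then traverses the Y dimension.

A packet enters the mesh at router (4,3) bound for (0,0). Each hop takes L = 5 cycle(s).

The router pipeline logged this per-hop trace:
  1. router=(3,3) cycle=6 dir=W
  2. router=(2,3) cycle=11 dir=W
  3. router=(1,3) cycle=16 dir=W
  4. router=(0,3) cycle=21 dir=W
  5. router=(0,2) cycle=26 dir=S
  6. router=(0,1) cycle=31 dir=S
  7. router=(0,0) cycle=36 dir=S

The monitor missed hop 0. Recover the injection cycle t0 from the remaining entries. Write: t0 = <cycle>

t0 = 1

At hop 1 the cycle is 6; in general cyc_k = t0 + kL.
Subtract one hop: t0 = 6 − 5 = 1.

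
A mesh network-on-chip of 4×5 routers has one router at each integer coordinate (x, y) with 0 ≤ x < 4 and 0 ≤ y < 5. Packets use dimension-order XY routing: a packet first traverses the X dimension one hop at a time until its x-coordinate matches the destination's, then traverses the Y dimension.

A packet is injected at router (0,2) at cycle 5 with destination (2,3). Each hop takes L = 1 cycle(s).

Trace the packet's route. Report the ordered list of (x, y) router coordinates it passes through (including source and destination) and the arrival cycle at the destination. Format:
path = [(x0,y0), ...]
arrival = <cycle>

hop 0: (0,2) @ cyc 5
hop 1: (1,2) @ cyc 6  [E]
hop 2: (2,2) @ cyc 7  [E]
hop 3: (2,3) @ cyc 8  [N]

path = [(0,2), (1,2), (2,2), (2,3)]
arrival = 8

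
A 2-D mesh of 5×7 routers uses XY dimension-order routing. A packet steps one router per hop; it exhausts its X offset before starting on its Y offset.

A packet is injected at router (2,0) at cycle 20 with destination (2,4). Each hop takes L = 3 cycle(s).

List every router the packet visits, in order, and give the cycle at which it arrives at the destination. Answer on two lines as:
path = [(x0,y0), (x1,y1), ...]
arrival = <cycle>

src (2,0)  cyc=20
N→(2,1)  cyc=23
N→(2,2)  cyc=26
N→(2,3)  cyc=29
N→(2,4)  cyc=32

path = [(2,0), (2,1), (2,2), (2,3), (2,4)]
arrival = 32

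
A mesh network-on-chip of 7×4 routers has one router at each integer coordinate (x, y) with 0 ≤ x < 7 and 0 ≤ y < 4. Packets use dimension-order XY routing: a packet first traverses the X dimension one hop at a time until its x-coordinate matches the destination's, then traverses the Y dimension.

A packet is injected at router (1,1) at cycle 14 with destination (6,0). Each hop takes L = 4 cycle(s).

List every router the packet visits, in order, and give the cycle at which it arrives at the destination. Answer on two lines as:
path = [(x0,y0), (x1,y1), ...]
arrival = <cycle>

  0. router=(1,1) cycle=14 (inject)
  1. router=(2,1) cycle=18 dir=E
  2. router=(3,1) cycle=22 dir=E
  3. router=(4,1) cycle=26 dir=E
  4. router=(5,1) cycle=30 dir=E
  5. router=(6,1) cycle=34 dir=E
  6. router=(6,0) cycle=38 dir=S

path = [(1,1), (2,1), (3,1), (4,1), (5,1), (6,1), (6,0)]
arrival = 38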